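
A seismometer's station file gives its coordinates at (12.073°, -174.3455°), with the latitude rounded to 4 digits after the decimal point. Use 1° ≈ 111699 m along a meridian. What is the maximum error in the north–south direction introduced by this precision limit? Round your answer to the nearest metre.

Rounding to 4 decimal places leaves the latitude within ±5e-05° of the true value.
Along the meridian that is 5e-05° × 111699 m/° = 5.58495 m.

6 metres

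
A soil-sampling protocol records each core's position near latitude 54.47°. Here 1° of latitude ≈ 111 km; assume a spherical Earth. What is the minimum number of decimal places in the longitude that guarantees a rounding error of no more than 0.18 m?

6

At 54.47° one degree of longitude covers 111000 × cos 54.47° ≈ 111000 × 0.5811 ≈ 64505.3 m.
With N decimal places the half-ulp bound is 0.5·10⁻ᴺ°, or 0.5·10⁻ᴺ × 64505.3 m on the ground.
Setting 32252.7 × 10⁻ᴺ ≤ 0.18 gives 10ᴺ ≥ 1.792e+05, i.e. N ≥ 5.25.
N = 5 would give 0.323 m (too coarse); N = 6 gives 0.0323 m ≤ 0.18 m.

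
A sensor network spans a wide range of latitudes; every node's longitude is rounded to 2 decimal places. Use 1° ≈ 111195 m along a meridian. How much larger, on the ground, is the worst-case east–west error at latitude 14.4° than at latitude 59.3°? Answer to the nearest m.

255 m

Rounding to 2 decimal places leaves the longitude within ±0.005° of the true value.
Error at 14.4° = 0.005° × 111195 × cos 14.4° ≈ 555.98 × 0.9686 = 538.51 m.
Error at 59.3° = 0.005° × 111195 × cos 59.3° ≈ 555.98 × 0.5105 = 283.85 m.
So the lower-latitude error exceeds the higher by 538.51 − 283.85 = 254.66 m.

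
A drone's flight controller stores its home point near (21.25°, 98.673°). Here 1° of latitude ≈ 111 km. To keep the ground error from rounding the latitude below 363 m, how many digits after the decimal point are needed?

3

One degree of latitude covers 111000 m.
Rounding to N decimal places gives at most 0.5 × 10⁻ᴺ degrees of error, i.e. 0.5 × 10⁻ᴺ × 111000 m.
Need 0.5 × 111000 × 10⁻ᴺ ≤ 363 → 10⁻ᴺ ≤ 6.541e-03, so N ≥ 2.18.
So 3 decimal places suffice (55.5 m); 2 would allow up to 555 m.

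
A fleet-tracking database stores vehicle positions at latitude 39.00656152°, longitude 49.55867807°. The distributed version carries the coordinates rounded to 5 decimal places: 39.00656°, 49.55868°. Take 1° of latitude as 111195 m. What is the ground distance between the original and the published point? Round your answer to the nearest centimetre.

Δlat = 39.00656152 − 39.00656 = +0.00000152°; Δlon = 49.55867807 − 49.55868 = -0.00000193°.
North–south shift: 0.00000152 × 111195 = 0.169016 m.
E–W at 39.0066°: -0.00000193° × 111195 × cos 39.0066° = -0.00000193 × 111195 × 0.7771 ≈ -0.166765 m.
Hypotenuse of the two orthogonal shifts: √(0.169016² + 0.166765²) = 0.237439 m.
That is 0.237439 m = 23.744 cm.

24 centimetres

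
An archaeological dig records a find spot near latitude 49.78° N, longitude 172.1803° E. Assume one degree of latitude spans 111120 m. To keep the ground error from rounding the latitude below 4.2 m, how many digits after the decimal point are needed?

One degree of latitude covers 111120 m.
With N decimal places the half-ulp bound is 0.5·10⁻ᴺ°, or 0.5·10⁻ᴺ × 111120 m on the ground.
Setting 55560 × 10⁻ᴺ ≤ 4.2 gives 10ᴺ ≥ 1.323e+04, i.e. N ≥ 4.12.
So 5 decimal places suffice (0.556 m); 4 would allow up to 5.56 m.

5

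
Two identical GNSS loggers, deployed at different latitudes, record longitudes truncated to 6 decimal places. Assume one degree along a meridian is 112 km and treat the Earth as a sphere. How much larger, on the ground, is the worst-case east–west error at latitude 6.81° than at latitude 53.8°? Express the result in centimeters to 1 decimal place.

Truncating at 6 decimal places can drop up to a full unit in the last place, so the longitude may be off by as much as 1e-06°.
At 6.81°: 1e-06° × 112000 × cos 6.81° = 1e-06 × 112000 × 0.9929 ≈ 0.11121 m.
Error at 53.8° = 1e-06° × 112000 × cos 53.8° ≈ 0.112 × 0.5906 = 0.066148 m.
So the lower-latitude error exceeds the higher by 0.11121 − 0.066148 = 0.045062 m.
That is 0.045062 m = 4.5062 cm.

4.5 centimeters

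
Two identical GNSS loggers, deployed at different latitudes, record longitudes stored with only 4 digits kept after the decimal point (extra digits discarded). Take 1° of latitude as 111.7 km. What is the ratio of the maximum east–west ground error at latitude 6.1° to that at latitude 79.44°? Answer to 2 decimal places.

5.43

Truncating at 4 decimal places can drop up to a full unit in the last place, so the longitude may be off by as much as 0.0001°.
At 6.1°: 0.0001° × 111700 × cos 6.1° = 0.0001 × 111700 × 0.9943 ≈ 11.107 m.
At 79.44°: 0.0001° × 111700 × cos 79.44° = 0.0001 × 111700 × 0.1833 ≈ 2.0471 m.
The ratio reduces to cos 6.1° / cos 79.44° = 0.9943/0.1833 ≈ 5.4257.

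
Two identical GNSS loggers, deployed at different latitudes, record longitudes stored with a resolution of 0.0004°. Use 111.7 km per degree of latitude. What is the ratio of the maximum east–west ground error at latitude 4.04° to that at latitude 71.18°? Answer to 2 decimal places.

3.09

With a 0.0004° grid the true value lies within half a step, ±0.0004°/2 = ±0.0002°, of the stored one.
At 4.04°: 0.0002° × 111700 × cos 4.04° = 0.0002 × 111700 × 0.9975 ≈ 22.284 m.
Error at 71.18° = 0.0002° × 111700 × cos 71.18° ≈ 22.34 × 0.3226 = 7.2068 m.
Ratio: 22.284 / 7.2068 = cos 4.04° / cos 71.18° ≈ 3.0921.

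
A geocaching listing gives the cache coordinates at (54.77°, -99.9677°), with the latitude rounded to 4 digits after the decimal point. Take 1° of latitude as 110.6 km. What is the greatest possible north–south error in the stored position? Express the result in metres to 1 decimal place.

Rounding to 4 decimal places leaves the latitude within ±5e-05° of the true value.
So the N–S error is at most 5e-05 × 110600 = 5.53 m.

5.5 metres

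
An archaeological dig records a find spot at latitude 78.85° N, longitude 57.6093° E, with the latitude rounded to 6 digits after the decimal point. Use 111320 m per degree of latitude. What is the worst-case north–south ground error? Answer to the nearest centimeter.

Rounding to 6 decimal places leaves the latitude within ±5e-07° of the true value.
So the N–S error is at most 5e-07 × 111320 = 0.05566 m.
That is 0.05566 m = 5.566 cm.

6 centimeters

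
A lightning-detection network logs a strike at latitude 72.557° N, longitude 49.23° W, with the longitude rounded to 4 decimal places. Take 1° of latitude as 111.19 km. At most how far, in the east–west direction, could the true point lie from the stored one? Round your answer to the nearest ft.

Rounding to 4 decimal places leaves the longitude within ±5e-05° of the true value.
One degree of longitude at 72.557° is 111190 × cos 72.557° ≈ 111190 × 0.2998 = 33330 m.
Maximum E–W displacement: 5e-05 × 33330 = 1.6665 m.
In feet: 1.6665 m ÷ 0.3048 ≈ 5.4675 ft.

5 ft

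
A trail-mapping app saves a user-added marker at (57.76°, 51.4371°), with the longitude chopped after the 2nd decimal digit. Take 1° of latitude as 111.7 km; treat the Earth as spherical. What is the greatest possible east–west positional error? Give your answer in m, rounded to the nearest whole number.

596 m

Truncating at 2 decimal places can drop up to a full unit in the last place, so the longitude may be off by as much as 0.01°.
Parallels shrink by cos φ, so at 57.76° a degree of longitude is 111700 × 0.5335 ≈ 59588.3 m.
So at most 0.01° × 59588.3 ≈ 595.883 m east–west.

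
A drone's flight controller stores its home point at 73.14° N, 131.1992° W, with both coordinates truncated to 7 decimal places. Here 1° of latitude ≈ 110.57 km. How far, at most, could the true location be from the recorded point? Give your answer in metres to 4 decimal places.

0.0115 metres

Truncating at 7 decimal places can drop up to a full unit in the last place, so each coordinate may be off by as much as 1e-07°.
N–S: 1e-07° × 110570 m/° = 0.011057 m.
East–west component at 73.14°: 1e-07° × 110570 × cos 73.14° ≈ 1e-07 × 32069.1 ≈ 0.00320691 m.
Combining orthogonally: (0.011057² + 0.00320691²)^½ ≈ 0.0115127 m.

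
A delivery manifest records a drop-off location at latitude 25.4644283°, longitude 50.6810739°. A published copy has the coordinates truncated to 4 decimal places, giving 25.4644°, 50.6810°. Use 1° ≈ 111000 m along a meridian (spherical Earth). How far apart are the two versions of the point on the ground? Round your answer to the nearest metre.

8 metres

The latitude changed by +0.0000283° and the longitude by +0.0000739°.
North–south shift: 0.0000283 × 111000 = 3.1413 m.
East–west at this latitude: 0.0000739° × 111000 × cos 25.4644° ≈ 0.0000739 × 100217 = 7.40601 m.
Combined displacement = (3.1413² + 7.40601²)^½ ≈ 8.04467 m.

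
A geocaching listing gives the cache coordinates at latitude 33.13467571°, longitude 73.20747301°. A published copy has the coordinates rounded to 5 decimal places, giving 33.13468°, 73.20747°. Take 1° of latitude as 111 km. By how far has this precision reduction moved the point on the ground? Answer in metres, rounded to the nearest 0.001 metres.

The latitude changed by -0.00000429° and the longitude by +0.00000301°.
N–S: -0.00000429° × 111000 m/° = -0.47619 m.
E–W at 33.1347°: 0.00000301° × 111000 × cos 33.1347° = 0.00000301 × 111000 × 0.8374 ≈ 0.27978 m.
Distance: √(0.47619² + 0.27978²) ≈ 0.552298 m.

0.552 metres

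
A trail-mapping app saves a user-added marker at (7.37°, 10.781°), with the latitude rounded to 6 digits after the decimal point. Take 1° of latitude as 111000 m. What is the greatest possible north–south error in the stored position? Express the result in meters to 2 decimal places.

Rounding to 6 decimal places leaves the latitude within ±5e-07° of the true value.
So the N–S error is at most 5e-07 × 111000 = 0.0555 m.

0.06 meters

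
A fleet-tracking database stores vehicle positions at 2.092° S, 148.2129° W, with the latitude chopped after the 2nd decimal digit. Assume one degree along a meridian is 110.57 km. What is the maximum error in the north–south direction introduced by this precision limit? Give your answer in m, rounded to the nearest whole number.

Truncating at 2 decimal places can drop up to a full unit in the last place, so the latitude may be off by as much as 0.01°.
Along the meridian that is 0.01° × 110570 m/° = 1105.7 m.

1106 m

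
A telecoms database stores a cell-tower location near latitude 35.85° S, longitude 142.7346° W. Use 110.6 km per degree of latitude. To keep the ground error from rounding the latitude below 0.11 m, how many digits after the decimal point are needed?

6

One degree of latitude covers 110600 m.
With N decimal places the half-ulp bound is 0.5·10⁻ᴺ°, or 0.5·10⁻ᴺ × 110600 m on the ground.
Need 0.5 × 110600 × 10⁻ᴺ ≤ 0.11 → 10⁻ᴺ ≤ 1.989e-06, so N ≥ 5.70.
N = 5 would give 0.553 m (too coarse); N = 6 gives 0.0553 m ≤ 0.11 m.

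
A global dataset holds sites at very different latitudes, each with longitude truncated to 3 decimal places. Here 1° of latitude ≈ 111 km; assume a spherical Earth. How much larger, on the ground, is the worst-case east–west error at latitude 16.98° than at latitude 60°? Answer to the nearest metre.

51 metres

Truncating at 3 decimal places can drop up to a full unit in the last place, so the longitude may be off by as much as 0.001°.
Error at 16.98° = 0.001° × 111000 × cos 16.98° ≈ 111 × 0.9564 = 106.16 m.
At 60°: 0.001° × 111000 × cos 60° = 0.001 × 111000 × 0.5000 ≈ 55.5 m.
So the lower-latitude error exceeds the higher by 106.16 − 55.5 = 50.661 m.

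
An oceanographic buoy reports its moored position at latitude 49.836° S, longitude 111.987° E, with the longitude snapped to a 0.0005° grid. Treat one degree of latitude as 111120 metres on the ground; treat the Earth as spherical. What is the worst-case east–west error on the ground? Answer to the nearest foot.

With a 0.0005° grid the true value lies within half a step, ±0.0005°/2 = ±0.00025°, of the stored one.
One degree of longitude at 49.836° is 111120 × cos 49.836° ≈ 111120 × 0.6450 = 71669.9 m.
Maximum E–W displacement: 0.00025 × 71669.9 = 17.9175 m.
Converting: 17.9175 m × 3.2808 ft/m ≈ 58.784 ft.

59 feet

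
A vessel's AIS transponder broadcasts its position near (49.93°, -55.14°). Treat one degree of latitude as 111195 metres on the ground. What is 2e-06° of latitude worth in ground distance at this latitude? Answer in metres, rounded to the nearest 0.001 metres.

0.222 metres

2e-06° × 111195 m/° = 0.22239 m.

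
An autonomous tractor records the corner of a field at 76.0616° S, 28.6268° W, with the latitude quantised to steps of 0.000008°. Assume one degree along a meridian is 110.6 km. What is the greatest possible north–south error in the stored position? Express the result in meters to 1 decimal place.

0.4 meters

With a 0.000008° grid the true value lies within half a step, ±0.000008°/2 = ±4e-06°, of the stored one.
North–south distance: 4e-06° × 110600 m/° = 0.4424 m.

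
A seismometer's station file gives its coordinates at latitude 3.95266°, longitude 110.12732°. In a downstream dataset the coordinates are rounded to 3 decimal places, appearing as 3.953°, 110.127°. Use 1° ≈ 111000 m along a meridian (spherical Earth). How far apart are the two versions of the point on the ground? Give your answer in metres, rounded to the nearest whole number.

52 metres

The latitude changed by -0.00034° and the longitude by +0.00032°.
N–S: -0.00034° × 111000 m/° = -37.74 m.
East–west at this latitude: 0.00032° × 111000 × cos 3.953° ≈ 0.00032 × 110736 = 35.4355 m.
Hypotenuse of the two orthogonal shifts: √(37.74² + 35.4355²) = 51.7685 m.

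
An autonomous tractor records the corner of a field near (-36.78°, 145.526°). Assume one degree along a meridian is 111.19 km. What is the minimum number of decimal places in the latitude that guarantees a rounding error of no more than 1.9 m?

One degree of latitude covers 111190 m.
Rounding to N decimal places gives at most 0.5 × 10⁻ᴺ degrees of error, i.e. 0.5 × 10⁻ᴺ × 111190 m.
Need 0.5 × 111190 × 10⁻ᴺ ≤ 1.9 → 10⁻ᴺ ≤ 3.418e-05, so N ≥ 4.47.
So 5 decimal places suffice (0.556 m); 4 would allow up to 5.56 m.

5 decimal places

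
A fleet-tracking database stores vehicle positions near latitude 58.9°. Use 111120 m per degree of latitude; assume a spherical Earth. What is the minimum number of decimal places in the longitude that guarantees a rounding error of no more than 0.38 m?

5

At 58.9° one degree of longitude covers 111120 × cos 58.9° ≈ 111120 × 0.5165 ≈ 57397.2 m.
N decimal places → at most half a unit in the last place, 0.5 × 10⁻ᴺ° = 57397.2/2 × 10⁻ᴺ m.
Setting 28698.6 × 10⁻ᴺ ≤ 0.38 gives 10ᴺ ≥ 7.552e+04, i.e. N ≥ 4.88.
So 5 decimal places suffice (0.287 m); 4 would allow up to 2.87 m.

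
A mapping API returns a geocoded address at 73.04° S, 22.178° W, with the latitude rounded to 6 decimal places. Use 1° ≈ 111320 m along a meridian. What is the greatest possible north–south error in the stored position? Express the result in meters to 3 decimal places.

Rounding to 6 decimal places leaves the latitude within ±5e-07° of the true value.
North–south distance: 5e-07° × 111320 m/° = 0.05566 m.

0.056 meters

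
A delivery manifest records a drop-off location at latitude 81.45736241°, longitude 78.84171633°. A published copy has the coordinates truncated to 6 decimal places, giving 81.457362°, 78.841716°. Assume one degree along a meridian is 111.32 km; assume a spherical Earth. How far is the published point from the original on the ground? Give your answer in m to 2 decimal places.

0.05 m

Δlat = 81.45736241 − 81.457362 = +0.00000041°; Δlon = 78.84171633 − 78.841716 = +0.00000033°.
North–south shift: 0.00000041 × 111320 = 0.0456412 m.
E–W at 81.4574°: 0.00000033° × 111320 × cos 81.4574° = 0.00000033 × 111320 × 0.1485 ≈ 0.0054569 m.
Hypotenuse of the two orthogonal shifts: √(0.0456412² + 0.0054569²) = 0.0459663 m.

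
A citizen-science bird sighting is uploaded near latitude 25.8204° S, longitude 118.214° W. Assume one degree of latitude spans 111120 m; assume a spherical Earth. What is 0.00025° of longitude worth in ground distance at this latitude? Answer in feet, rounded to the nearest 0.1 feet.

One degree of longitude here spans 111120 × cos 25.8204° = 111120 × 0.9002 ≈ 100026 m; 0.00025° of that is 25.0065 m.
Converting: 25.0065 m × 3.2808 ft/m ≈ 82.042 ft.

82.0 feet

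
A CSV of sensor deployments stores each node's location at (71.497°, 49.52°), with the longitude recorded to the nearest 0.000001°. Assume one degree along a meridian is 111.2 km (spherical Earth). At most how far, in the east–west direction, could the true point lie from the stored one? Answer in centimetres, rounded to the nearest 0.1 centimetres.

Rounding to 6 decimal places leaves the longitude within ±5e-07° of the true value.
At latitude 71.497° a degree of longitude spans 111200 m × cos 71.497° = 111200 × 0.3174 ≈ 35289.8 m.
So at most 5e-07° × 35289.8 ≈ 0.0176449 m east–west.
That is 0.0176449 m = 1.7645 cm.

1.8 centimetres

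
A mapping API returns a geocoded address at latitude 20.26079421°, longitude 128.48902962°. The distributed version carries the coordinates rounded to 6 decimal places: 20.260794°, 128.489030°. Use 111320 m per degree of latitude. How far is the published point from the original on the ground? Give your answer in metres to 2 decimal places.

0.05 metres

The latitude changed by +0.00000021° and the longitude by -0.00000038°.
N–S: 0.00000021° × 111320 m/° = 0.0233772 m.
E–W at 20.2608°: -0.00000038° × 111320 × cos 20.2608° = -0.00000038 × 111320 × 0.9381 ≈ -0.0396842 m.
Distance: √(0.0233772² + 0.0396842²) ≈ 0.0460579 m.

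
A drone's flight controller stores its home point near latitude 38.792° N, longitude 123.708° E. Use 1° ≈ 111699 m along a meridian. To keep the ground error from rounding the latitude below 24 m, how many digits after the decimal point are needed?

One degree of latitude covers 111699 m.
Rounding to N decimal places gives at most 0.5 × 10⁻ᴺ degrees of error, i.e. 0.5 × 10⁻ᴺ × 111699 m.
Need 0.5 × 111699 × 10⁻ᴺ ≤ 24 → 10⁻ᴺ ≤ 4.297e-04, so N ≥ 3.37.
At 3 places the error can reach 55.8 m, but 4 places keeps it to 5.58 m.

4 decimal places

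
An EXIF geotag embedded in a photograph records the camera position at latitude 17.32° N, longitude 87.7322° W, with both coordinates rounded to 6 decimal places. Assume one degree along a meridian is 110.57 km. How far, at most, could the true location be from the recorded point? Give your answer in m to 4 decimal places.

Rounding to 6 decimal places leaves each coordinate within ±5e-07° of the true value.
N–S: 5e-07° × 110570 m/° = 0.055285 m.
E–W at 17.32°: 5e-07° × 110570 × cos 17.32° = 5e-07 × 110570 × 0.9547 ≈ 0.0527782 m.
Combining orthogonally: (0.055285² + 0.0527782²)^½ ≈ 0.0764328 m.

0.0764 m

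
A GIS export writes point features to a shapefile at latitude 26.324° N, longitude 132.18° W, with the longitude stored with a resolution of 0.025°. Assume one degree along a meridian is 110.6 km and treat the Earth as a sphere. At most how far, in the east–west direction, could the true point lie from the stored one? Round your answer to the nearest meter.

With a 0.025° grid the true value lies within half a step, ±0.025°/2 = ±0.0125°, of the stored one.
At latitude 26.324° a degree of longitude spans 110600 m × cos 26.324° = 110600 × 0.8963 ≈ 99130.9 m.
East–west error: 0.0125° × 99130.9 m/° ≈ 1239.14 m.

1239 meters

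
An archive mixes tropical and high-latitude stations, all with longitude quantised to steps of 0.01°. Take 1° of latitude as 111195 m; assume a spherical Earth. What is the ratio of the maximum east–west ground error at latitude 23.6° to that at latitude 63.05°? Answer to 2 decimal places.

With a 0.01° grid the true value lies within half a step, ±0.01°/2 = ±0.005°, of the stored one.
Error at 23.6° = 0.005° × 111195 × cos 23.6° ≈ 555.98 × 0.9164 = 509.47 m.
At 63.05°: 0.005° × 111195 × cos 63.05° = 0.005 × 111195 × 0.4532 ≈ 251.97 m.
Ratio: 509.47 / 251.97 = cos 23.6° / cos 63.05° ≈ 2.0219.

2.02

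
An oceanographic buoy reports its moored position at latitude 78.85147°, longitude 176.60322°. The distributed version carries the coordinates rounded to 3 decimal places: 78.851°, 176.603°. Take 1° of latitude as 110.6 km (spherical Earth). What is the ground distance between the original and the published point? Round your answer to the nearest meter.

52 meters

The latitude changed by +0.00047° and the longitude by +0.00022°.
N–S: 0.00047° × 110600 m/° = 51.982 m.
E–W at 78.851°: 0.00022° × 110600 × cos 78.851° = 0.00022 × 110600 × 0.1934 ≈ 4.70486 m.
Distance: √(51.982² + 4.70486²) ≈ 52.1945 m.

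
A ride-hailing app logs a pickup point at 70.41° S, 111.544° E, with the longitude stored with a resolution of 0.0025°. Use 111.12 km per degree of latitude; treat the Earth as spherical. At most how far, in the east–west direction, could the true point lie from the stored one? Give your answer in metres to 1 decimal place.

With a 0.0025° grid the true value lies within half a step, ±0.0025°/2 = ±0.00125°, of the stored one.
Parallels shrink by cos φ, so at 70.41° a degree of longitude is 111120 × 0.3353 ≈ 37257.1 m.
So at most 0.00125° × 37257.1 ≈ 46.5714 m east–west.

46.6 metres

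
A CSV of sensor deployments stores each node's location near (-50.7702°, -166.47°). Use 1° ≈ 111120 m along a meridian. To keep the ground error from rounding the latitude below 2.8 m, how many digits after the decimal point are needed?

One degree of latitude covers 111120 m.
Rounding to N decimal places gives at most 0.5 × 10⁻ᴺ degrees of error, i.e. 0.5 × 10⁻ᴺ × 111120 m.
Setting 55560 × 10⁻ᴺ ≤ 2.8 gives 10ᴺ ≥ 1.984e+04, i.e. N ≥ 4.30.
So 5 decimal places suffice (0.556 m); 4 would allow up to 5.56 m.

5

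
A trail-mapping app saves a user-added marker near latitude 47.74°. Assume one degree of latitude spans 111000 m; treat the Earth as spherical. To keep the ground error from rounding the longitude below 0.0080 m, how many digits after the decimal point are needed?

At 47.74° one degree of longitude covers 111000 × cos 47.74° ≈ 111000 × 0.6725 ≈ 74647.1 m.
Rounding to N decimal places gives at most 0.5 × 10⁻ᴺ degrees of error, i.e. 0.5 × 10⁻ᴺ × 74647.1 m.
Setting 37323.5 × 10⁻ᴺ ≤ 0.0080 gives 10ᴺ ≥ 4.665e+06, i.e. N ≥ 6.67.
N = 6 would give 0.0373 m (too coarse); N = 7 gives 0.00373 m ≤ 0.0080 m.

7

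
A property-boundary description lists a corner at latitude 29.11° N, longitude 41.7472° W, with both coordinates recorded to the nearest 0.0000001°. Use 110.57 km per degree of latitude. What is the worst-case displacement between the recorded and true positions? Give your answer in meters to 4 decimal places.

0.0073 meters

Rounding to 7 decimal places leaves each coordinate within ±5e-08° of the true value.
North–south component: 5e-08° × 110570 = 0.0055285 m.
Longitude error → 5e-08 × 110570 × cos 29.11° = 5e-08 × 110570 × 0.8737 ≈ 0.00483018 m.
Combining orthogonally: (0.0055285² + 0.00483018²)^½ ≈ 0.00734132 m.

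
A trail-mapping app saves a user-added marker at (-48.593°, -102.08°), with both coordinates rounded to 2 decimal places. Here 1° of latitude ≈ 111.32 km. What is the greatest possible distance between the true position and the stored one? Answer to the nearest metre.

Rounding to 2 decimal places leaves each coordinate within ±0.005° of the true value.
N–S: 0.005° × 111320 m/° = 556.6 m.
East–west component at 48.593°: 0.005° × 111320 × cos 48.593° ≈ 0.005 × 73627.4 ≈ 368.137 m.
Worst case both components are at the extreme and orthogonal: √(556.6² + 368.137²) ≈ 667.329 m.

667 metres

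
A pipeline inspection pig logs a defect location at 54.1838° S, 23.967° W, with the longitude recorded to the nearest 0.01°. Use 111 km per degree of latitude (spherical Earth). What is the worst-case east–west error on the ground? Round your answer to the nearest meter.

Rounding to 2 decimal places leaves the longitude within ±0.005° of the true value.
One degree of longitude at 54.1838° is 111000 × cos 54.1838° ≈ 111000 × 0.5852 = 64955.8 m.
East–west error: 0.005° × 64955.8 m/° ≈ 324.779 m.

325 meters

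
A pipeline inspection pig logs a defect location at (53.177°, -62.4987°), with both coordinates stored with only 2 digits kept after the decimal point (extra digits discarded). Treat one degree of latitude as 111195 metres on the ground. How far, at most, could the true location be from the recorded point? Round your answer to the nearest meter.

Truncating at 2 decimal places can drop up to a full unit in the last place, so each coordinate may be off by as much as 0.01°.
Latitude error → 0.01 × 111195 = 1111.95 m along the meridian.
E–W at 53.177°: 0.01° × 111195 × cos 53.177° = 0.01 × 111195 × 0.5993 ≈ 666.442 m.
Worst case both components are at the extreme and orthogonal: √(1111.95² + 666.442²) ≈ 1296.37 m.

1296 meters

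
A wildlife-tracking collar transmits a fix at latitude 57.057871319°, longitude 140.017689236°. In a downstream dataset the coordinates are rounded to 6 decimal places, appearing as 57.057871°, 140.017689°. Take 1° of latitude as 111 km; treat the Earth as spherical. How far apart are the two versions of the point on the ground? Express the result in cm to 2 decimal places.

3.82 cm

The latitude changed by +0.000000319° and the longitude by +0.000000236°.
North–south shift: 0.000000319 × 111000 = 0.035409 m.
E–W at 57.0579°: 0.000000236° × 111000 × cos 57.0579° = 0.000000236 × 111000 × 0.5438 ≈ 0.0142452 m.
Combined displacement = (0.035409² + 0.0142452²)^½ ≈ 0.038167 m.
That is 0.038167 m = 3.8167 cm.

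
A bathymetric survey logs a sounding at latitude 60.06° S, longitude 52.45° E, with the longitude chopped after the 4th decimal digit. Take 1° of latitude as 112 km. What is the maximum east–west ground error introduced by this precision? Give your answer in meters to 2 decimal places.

Truncating at 4 decimal places can drop up to a full unit in the last place, so the longitude may be off by as much as 0.0001°.
Parallels shrink by cos φ, so at 60.06° a degree of longitude is 112000 × 0.4991 ≈ 55898.4 m.
East–west error: 0.0001° × 55898.4 m/° ≈ 5.58984 m.

5.59 meters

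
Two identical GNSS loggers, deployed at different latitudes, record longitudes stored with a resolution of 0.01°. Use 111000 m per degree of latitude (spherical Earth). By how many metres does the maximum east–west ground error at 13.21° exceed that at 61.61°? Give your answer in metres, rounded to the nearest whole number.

With a 0.01° grid the true value lies within half a step, ±0.01°/2 = ±0.005°, of the stored one.
At 13.21°: 0.005° × 111000 × cos 13.21° = 0.005 × 111000 × 0.9735 ≈ 540.31 m.
Error at 61.61° = 0.005° × 111000 × cos 61.61° ≈ 555 × 0.4755 = 263.89 m.
Difference: 540.31 − 263.89 = 276.43 m.

276 metres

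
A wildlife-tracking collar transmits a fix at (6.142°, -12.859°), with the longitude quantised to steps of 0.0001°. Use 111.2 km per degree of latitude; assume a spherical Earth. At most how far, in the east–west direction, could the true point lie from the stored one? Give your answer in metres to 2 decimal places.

With a 0.0001° grid the true value lies within half a step, ±0.0001°/2 = ±5e-05°, of the stored one.
At latitude 6.142° a degree of longitude spans 111200 m × cos 6.142° = 111200 × 0.9943 ≈ 110562 m.
So at most 5e-05° × 110562 ≈ 5.52808 m east–west.

5.53 metres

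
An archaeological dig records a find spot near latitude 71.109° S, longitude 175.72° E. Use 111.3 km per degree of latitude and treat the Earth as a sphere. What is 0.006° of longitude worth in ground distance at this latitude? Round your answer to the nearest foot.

At 71.109° a degree of longitude is 111300 × cos 71.109° ≈ 36035.5 m, so 0.006° corresponds to 216.213 m.
Converting: 216.213 m × 3.2808 ft/m ≈ 709.36 ft.

709 feet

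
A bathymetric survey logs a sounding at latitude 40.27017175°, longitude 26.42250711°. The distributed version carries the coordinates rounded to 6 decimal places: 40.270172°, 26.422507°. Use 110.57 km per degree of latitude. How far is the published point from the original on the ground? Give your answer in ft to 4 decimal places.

Δlat = 40.27017175 − 40.270172 = -0.00000025°; Δlon = 26.42250711 − 26.422507 = +0.00000011°.
North–south shift: -0.00000025 × 110570 = -0.0276425 m.
East–west at this latitude: 0.00000011° × 110570 × cos 40.2702° ≈ 0.00000011 × 84365.5 = 0.0092802 m.
Hypotenuse of the two orthogonal shifts: √(0.0276425² + 0.0092802²) = 0.0291587 m.
In feet: 0.0291587 m ÷ 0.3048 ≈ 0.095665 ft.

0.0957 ft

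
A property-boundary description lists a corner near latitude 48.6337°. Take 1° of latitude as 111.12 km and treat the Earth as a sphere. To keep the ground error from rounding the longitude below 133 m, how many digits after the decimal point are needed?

At 48.6337° one degree of longitude covers 111120 × cos 48.6337° ≈ 111120 × 0.6609 ≈ 73435.9 m.
N decimal places → at most half a unit in the last place, 0.5 × 10⁻ᴺ° = 73435.9/2 × 10⁻ᴺ m.
Need 0.5 × 73435.9 × 10⁻ᴺ ≤ 133 → 10⁻ᴺ ≤ 3.622e-03, so N ≥ 2.44.
N = 2 would give 367 m (too coarse); N = 3 gives 36.7 m ≤ 133 m.

3 decimal places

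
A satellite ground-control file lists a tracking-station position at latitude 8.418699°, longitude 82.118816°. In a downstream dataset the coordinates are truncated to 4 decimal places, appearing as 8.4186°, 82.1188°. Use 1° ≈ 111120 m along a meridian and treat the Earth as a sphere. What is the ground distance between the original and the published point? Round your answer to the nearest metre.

Δlat = 8.418699 − 8.4186 = +0.000099°; Δlon = 82.118816 − 82.1188 = +0.000016°.
North–south shift: 0.000099 × 111120 = 11.0009 m.
E–W at 8.4186°: 0.000016° × 111120 × cos 8.4186° = 0.000016 × 111120 × 0.9892 ≈ 1.75876 m.
Combined displacement = (11.0009² + 1.75876²)^½ ≈ 11.1406 m.

11 metres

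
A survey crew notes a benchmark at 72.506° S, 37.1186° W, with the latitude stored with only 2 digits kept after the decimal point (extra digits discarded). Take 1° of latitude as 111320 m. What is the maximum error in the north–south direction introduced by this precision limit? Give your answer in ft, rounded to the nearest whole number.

Truncating at 2 decimal places can drop up to a full unit in the last place, so the latitude may be off by as much as 0.01°.
North–south distance: 0.01° × 111320 m/° = 1113.2 m.
In feet: 1113.2 m ÷ 0.3048 ≈ 3652.2 ft.

3652 ft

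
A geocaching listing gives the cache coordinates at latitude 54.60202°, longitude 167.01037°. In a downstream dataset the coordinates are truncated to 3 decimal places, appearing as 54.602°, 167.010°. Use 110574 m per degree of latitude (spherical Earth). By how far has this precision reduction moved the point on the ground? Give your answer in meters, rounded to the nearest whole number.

24 meters

Δlat = 54.60202 − 54.602 = +0.00002°; Δlon = 167.01037 − 167.010 = +0.00037°.
North–south shift: 0.00002 × 110574 = 2.21148 m.
E–W at 54.602°: 0.00037° × 110574 × cos 54.602° = 0.00037 × 110574 × 0.5793 ≈ 23.6986 m.
Combined displacement = (2.21148² + 23.6986²)^½ ≈ 23.8016 m.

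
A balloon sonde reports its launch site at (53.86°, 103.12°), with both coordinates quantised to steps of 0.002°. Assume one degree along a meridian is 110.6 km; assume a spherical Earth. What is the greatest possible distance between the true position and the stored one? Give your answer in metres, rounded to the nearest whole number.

128 metres

With a 0.002° grid the true value lies within half a step, ±0.002°/2 = ±0.001°, of the stored one.
Latitude error → 0.001 × 110600 = 110.6 m along the meridian.
East–west component at 53.86°: 0.001° × 110600 × cos 53.86° ≈ 0.001 × 65227.5 ≈ 65.2275 m.
Combining orthogonally: (110.6² + 65.2275²)^½ ≈ 128.402 m.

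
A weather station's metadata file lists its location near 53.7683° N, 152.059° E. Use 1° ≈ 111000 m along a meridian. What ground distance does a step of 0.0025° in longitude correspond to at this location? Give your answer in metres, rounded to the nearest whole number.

One degree of longitude here spans 111000 × cos 53.7683° = 111000 × 0.5911 ≈ 65606.8 m; 0.0025° of that is 164.017 m.

164 metres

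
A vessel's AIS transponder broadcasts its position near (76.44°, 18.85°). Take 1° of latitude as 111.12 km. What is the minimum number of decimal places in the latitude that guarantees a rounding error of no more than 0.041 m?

7 decimal places

One degree of latitude covers 111120 m.
Rounding to N decimal places gives at most 0.5 × 10⁻ᴺ degrees of error, i.e. 0.5 × 10⁻ᴺ × 111120 m.
Setting 55560 × 10⁻ᴺ ≤ 0.041 gives 10ᴺ ≥ 1.355e+06, i.e. N ≥ 6.13.
At 6 places the error can reach 0.0556 m, but 7 places keeps it to 0.00556 m.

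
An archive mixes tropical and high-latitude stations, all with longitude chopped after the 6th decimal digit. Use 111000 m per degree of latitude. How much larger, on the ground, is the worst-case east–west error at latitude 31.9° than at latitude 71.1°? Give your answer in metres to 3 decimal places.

Truncating at 6 decimal places can drop up to a full unit in the last place, so the longitude may be off by as much as 1e-06°.
Error at 31.9° = 1e-06° × 111000 × cos 31.9° ≈ 0.111 × 0.8490 = 0.094236 m.
At 71.1°: 1e-06° × 111000 × cos 71.1° = 1e-06 × 111000 × 0.3239 ≈ 0.035955 m.
So the lower-latitude error exceeds the higher by 0.094236 − 0.035955 = 0.058281 m.

0.058 metres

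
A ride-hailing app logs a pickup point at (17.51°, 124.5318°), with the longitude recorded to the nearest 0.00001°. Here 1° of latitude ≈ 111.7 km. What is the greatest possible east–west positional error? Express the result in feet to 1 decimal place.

Rounding to 5 decimal places leaves the longitude within ±5e-06° of the true value.
At latitude 17.51° a degree of longitude spans 111700 m × cos 17.51° = 111700 × 0.9537 ≈ 106524 m.
East–west error: 5e-06° × 106524 m/° ≈ 0.532622 m.
In feet: 0.532622 m ÷ 0.3048 ≈ 1.7474 ft.

1.7 feet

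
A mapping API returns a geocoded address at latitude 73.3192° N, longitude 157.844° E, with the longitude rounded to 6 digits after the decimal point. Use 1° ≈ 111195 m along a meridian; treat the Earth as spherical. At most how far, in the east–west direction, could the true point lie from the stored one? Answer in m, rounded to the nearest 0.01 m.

0.02 m

Rounding to 6 decimal places leaves the longitude within ±5e-07° of the true value.
One degree of longitude at 73.3192° is 111195 × cos 73.3192° ≈ 111195 × 0.2870 = 31917.4 m.
Maximum E–W displacement: 5e-07 × 31917.4 = 0.0159587 m.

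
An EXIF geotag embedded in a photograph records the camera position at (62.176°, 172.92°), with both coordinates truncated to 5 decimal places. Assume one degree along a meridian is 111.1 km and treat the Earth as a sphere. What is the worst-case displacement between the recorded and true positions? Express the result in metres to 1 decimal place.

1.2 metres

Truncating at 5 decimal places can drop up to a full unit in the last place, so each coordinate may be off by as much as 1e-05°.
N–S: 1e-05° × 111100 m/° = 1.111 m.
E–W at 62.176°: 1e-05° × 111100 × cos 62.176° = 1e-05 × 111100 × 0.4668 ≈ 0.518567 m.
The two errors are perpendicular, so the maximum displacement is √(1.111² + 0.518567²) ≈ 1.22606 m.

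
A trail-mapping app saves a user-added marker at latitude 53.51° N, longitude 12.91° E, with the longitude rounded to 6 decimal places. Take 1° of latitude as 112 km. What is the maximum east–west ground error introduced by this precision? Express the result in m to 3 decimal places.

0.033 m

Rounding to 6 decimal places leaves the longitude within ±5e-07° of the true value.
At latitude 53.51° a degree of longitude spans 112000 m × cos 53.51° = 112000 × 0.5947 ≈ 66604.4 m.
Maximum E–W displacement: 5e-07 × 66604.4 = 0.0333022 m.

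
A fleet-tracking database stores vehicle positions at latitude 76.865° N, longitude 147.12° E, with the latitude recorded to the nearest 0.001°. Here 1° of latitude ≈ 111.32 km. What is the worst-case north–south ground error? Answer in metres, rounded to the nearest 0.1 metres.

55.7 metres

Rounding to 3 decimal places leaves the latitude within ±0.0005° of the true value.
Along the meridian that is 0.0005° × 111320 m/° = 55.66 m.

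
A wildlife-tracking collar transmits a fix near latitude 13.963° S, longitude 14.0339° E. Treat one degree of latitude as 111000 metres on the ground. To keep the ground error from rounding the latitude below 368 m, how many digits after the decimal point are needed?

3 decimal places

One degree of latitude covers 111000 m.
With N decimal places the half-ulp bound is 0.5·10⁻ᴺ°, or 0.5·10⁻ᴺ × 111000 m on the ground.
Need 0.5 × 111000 × 10⁻ᴺ ≤ 368 → 10⁻ᴺ ≤ 6.631e-03, so N ≥ 2.18.
So 3 decimal places suffice (55.5 m); 2 would allow up to 555 m.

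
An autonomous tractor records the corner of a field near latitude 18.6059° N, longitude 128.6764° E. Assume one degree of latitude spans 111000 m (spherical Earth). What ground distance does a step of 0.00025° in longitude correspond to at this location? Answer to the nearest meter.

26 meters

One degree of longitude here spans 111000 × cos 18.6059° = 111000 × 0.9477 ≈ 105199 m; 0.00025° of that is 26.2997 m.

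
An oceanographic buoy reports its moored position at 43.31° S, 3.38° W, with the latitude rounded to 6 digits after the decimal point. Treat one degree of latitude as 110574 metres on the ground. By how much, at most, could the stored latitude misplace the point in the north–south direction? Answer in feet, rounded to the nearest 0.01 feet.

Rounding to 6 decimal places leaves the latitude within ±5e-07° of the true value.
So the N–S error is at most 5e-07 × 110574 = 0.055287 m.
In feet: 0.055287 m ÷ 0.3048 ≈ 0.18139 ft.

0.18 feet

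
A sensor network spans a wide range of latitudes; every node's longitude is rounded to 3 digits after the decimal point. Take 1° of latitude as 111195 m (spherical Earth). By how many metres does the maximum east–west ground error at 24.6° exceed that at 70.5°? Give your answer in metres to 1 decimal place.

Rounding to 3 decimal places leaves the longitude within ±0.0005° of the true value.
At 24.6°: 0.0005° × 111195 × cos 24.6° = 0.0005 × 111195 × 0.9092 ≈ 50.551 m.
Error at 70.5° = 0.0005° × 111195 × cos 70.5° ≈ 55.598 × 0.3338 = 18.559 m.
So the lower-latitude error exceeds the higher by 50.551 − 18.559 = 31.992 m.

32.0 metres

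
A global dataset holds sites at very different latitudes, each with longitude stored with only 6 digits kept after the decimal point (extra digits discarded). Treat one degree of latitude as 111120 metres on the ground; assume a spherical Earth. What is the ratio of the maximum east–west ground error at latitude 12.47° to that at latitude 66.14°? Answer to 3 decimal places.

Truncating at 6 decimal places can drop up to a full unit in the last place, so the longitude may be off by as much as 1e-06°.
At 12.47°: 1e-06° × 111120 × cos 12.47° = 1e-06 × 111120 × 0.9764 ≈ 0.1085 m.
Error at 66.14° = 1e-06° × 111120 × cos 66.14° ≈ 0.11112 × 0.4045 = 0.044948 m.
The ratio reduces to cos 12.47° / cos 66.14° = 0.9764/0.4045 ≈ 2.4138.

2.414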